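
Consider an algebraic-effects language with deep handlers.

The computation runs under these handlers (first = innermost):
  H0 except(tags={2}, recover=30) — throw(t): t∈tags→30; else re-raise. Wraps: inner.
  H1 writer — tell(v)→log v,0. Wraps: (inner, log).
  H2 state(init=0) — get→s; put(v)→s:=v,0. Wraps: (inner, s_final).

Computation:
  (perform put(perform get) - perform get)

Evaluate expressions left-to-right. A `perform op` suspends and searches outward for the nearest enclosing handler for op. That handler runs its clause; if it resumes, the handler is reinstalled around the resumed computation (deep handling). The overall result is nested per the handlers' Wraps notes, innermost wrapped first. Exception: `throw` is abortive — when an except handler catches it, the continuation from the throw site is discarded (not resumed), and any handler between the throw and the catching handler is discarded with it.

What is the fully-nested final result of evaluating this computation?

Answer: ((0, ()), 0)

Evaluation trace:
get @ H2 ⇒ 0
put(0) @ H2 ⇒ s:=0
get @ H2 ⇒ 0
H0 returns 0
H1 returns (0, ())
H2 returns ((0, ()), 0)
= ((0, ()), 0)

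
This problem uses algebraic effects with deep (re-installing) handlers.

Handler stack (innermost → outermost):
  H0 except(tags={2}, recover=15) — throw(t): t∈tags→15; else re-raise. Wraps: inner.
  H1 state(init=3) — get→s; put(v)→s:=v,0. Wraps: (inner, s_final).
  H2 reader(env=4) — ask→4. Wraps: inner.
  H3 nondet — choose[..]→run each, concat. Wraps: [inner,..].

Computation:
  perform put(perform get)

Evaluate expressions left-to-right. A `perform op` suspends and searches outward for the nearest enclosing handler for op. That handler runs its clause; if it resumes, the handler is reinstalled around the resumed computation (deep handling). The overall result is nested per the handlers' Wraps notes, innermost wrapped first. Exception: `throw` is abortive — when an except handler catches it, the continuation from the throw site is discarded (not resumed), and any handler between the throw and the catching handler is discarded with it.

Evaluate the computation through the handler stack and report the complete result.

Answer: [(0, 3)]

Working:
get @ H1 ⇒ 3
put(3) @ H1 ⇒ s:=3
H0 returns 0
H1 returns (0, 3)
H2 returns (0, 3)
H3 returns [(0, 3)]
= [(0, 3)]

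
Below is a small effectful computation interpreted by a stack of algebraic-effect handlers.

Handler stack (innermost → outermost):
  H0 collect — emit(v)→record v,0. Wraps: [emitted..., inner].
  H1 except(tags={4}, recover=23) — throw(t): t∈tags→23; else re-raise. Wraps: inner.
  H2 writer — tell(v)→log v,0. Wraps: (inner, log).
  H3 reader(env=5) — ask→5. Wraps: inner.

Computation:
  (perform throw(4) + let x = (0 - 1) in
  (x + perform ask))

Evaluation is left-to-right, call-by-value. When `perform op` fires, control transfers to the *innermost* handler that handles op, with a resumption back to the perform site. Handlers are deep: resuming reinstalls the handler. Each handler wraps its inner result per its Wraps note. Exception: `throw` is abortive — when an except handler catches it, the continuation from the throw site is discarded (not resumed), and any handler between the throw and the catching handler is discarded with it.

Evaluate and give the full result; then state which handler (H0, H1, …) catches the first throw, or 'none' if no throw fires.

Answer: (23, ()) ; first throw caught by: H1

Working:
throw(4) @ H1 caught ⇒ 23
H2 returns (23, ())
H3 returns (23, ())
= (23, ())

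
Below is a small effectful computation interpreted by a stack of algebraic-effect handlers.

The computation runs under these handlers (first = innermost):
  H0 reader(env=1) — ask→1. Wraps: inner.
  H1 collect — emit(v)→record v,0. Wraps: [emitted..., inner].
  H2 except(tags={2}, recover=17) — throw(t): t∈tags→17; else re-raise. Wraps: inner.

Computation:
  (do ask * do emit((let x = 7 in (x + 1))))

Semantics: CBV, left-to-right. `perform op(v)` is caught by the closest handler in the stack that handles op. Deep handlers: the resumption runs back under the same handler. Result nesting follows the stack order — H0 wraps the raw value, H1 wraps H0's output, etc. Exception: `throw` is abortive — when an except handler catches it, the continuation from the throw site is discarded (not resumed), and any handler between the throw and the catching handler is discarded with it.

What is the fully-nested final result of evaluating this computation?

Answer: [8, 0]

Evaluation trace:
ask @ H0 ⇒ 1
emit(8) @ H1 ⇒ out+=8
H0 returns 0
H1 returns [8, 0]
H2 returns [8, 0]
= [8, 0]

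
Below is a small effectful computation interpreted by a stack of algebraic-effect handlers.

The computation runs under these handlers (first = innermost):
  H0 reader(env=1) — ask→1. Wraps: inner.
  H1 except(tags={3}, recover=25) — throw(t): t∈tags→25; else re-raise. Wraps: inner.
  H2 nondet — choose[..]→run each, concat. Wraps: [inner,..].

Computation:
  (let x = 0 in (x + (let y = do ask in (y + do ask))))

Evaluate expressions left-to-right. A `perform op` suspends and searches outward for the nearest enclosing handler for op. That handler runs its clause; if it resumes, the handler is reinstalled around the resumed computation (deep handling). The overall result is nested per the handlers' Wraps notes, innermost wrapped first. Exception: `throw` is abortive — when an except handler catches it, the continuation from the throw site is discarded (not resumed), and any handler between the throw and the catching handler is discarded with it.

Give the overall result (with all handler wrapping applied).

Answer: [2]

Evaluation trace:
ask @ H0 ⇒ 1
ask @ H0 ⇒ 1
H0 returns 2
H1 returns 2
H2 returns [2]
= [2]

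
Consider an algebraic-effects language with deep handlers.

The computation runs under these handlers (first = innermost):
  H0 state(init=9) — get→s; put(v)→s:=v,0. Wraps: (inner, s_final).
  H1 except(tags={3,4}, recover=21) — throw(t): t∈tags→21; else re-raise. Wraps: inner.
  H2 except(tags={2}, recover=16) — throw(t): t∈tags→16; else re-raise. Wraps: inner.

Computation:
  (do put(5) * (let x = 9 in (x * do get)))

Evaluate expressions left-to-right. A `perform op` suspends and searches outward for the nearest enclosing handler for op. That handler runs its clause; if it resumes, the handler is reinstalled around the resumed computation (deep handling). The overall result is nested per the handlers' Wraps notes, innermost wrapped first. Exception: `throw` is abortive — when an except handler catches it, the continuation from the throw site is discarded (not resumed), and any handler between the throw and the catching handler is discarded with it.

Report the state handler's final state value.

Answer: 5

Working:
put(5) @ H0 ⇒ s:=5
get @ H0 ⇒ 5
H0 returns (0, 5)
H1 returns (0, 5)
H2 returns (0, 5)
= (0, 5)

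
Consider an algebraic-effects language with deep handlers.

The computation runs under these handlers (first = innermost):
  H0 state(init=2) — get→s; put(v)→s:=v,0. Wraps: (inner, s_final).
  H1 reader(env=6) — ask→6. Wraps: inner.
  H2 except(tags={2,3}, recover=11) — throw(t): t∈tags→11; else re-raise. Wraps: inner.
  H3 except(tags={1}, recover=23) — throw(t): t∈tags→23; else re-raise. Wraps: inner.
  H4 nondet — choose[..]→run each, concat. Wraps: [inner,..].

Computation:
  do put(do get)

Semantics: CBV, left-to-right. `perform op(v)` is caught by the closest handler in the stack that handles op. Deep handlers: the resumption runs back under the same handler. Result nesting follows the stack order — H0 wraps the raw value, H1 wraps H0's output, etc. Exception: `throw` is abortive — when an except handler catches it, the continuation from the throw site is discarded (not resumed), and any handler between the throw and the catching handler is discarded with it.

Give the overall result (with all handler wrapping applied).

Answer: [(0, 2)]

Step-by-step:
get @ H0 ⇒ 2
put(2) @ H0 ⇒ s:=2
H0 returns (0, 2)
H1 returns (0, 2)
H2 returns (0, 2)
H3 returns (0, 2)
H4 returns [(0, 2)]
= [(0, 2)]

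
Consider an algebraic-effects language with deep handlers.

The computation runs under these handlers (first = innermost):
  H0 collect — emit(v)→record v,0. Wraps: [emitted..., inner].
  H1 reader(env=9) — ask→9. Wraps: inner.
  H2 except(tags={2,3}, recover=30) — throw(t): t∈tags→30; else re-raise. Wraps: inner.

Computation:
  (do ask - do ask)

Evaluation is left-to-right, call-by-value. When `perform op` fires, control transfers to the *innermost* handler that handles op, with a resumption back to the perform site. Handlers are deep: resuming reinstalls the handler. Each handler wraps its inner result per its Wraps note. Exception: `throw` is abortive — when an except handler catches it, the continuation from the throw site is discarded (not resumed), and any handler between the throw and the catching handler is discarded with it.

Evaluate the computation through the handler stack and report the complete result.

Answer: [0]

Working:
ask @ H1 ⇒ 9
ask @ H1 ⇒ 9
H0 returns [0]
H1 returns [0]
H2 returns [0]
= [0]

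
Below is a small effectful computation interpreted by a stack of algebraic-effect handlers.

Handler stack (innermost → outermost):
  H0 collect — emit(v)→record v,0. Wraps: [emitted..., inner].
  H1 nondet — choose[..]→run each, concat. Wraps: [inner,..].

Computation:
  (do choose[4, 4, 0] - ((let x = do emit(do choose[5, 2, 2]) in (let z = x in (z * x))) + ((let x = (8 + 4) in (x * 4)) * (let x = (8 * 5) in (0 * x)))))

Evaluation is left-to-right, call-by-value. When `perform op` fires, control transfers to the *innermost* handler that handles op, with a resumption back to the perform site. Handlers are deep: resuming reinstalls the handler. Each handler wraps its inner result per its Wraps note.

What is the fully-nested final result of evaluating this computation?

Step-by-step:
choose[4, 4, 0] @ H1
  branch[0] choose=4:
    choose[5, 2, 2] @ H1
      branch[0] choose=5:
        emit(5) @ H0 ⇒ out+=5
        H0 returns [5, 4]
        H1 returns [[5, 4]]
      branch[1] choose=2:
        emit(2) @ H0 ⇒ out+=2
        H0 returns [2, 4]
        H1 returns [[2, 4]]
      branch[2] choose=2:
        emit(2) @ H0 ⇒ out+=2
        H0 returns [2, 4]
        H1 returns [[2, 4]]
  branch[1] choose=4:
    choose[5, 2, 2] @ H1
      branch[0] choose=5:
        emit(5) @ H0 ⇒ out+=5
        H0 returns [5, 4]
        H1 returns [[5, 4]]
      branch[1] choose=2:
        emit(2) @ H0 ⇒ out+=2
        H0 returns [2, 4]
        H1 returns [[2, 4]]
      branch[2] choose=2:
        emit(2) @ H0 ⇒ out+=2
        H0 returns [2, 4]
        H1 returns [[2, 4]]
  branch[2] choose=0:
    choose[5, 2, 2] @ H1
      branch[0] choose=5:
        emit(5) @ H0 ⇒ out+=5
        H0 returns [5, 0]
        H1 returns [[5, 0]]
      branch[1] choose=2:
        emit(2) @ H0 ⇒ out+=2
        H0 returns [2, 0]
        H1 returns [[2, 0]]
      branch[2] choose=2:
        emit(2) @ H0 ⇒ out+=2
        H0 returns [2, 0]
        H1 returns [[2, 0]]
= [[5, 4], [2, 4], [2, 4], [5, 4], [2, 4], [2, 4], [5, 0], [2, 0], [2, 0]]

Answer: [[5, 4], [2, 4], [2, 4], [5, 4], [2, 4], [2, 4], [5, 0], [2, 0], [2, 0]]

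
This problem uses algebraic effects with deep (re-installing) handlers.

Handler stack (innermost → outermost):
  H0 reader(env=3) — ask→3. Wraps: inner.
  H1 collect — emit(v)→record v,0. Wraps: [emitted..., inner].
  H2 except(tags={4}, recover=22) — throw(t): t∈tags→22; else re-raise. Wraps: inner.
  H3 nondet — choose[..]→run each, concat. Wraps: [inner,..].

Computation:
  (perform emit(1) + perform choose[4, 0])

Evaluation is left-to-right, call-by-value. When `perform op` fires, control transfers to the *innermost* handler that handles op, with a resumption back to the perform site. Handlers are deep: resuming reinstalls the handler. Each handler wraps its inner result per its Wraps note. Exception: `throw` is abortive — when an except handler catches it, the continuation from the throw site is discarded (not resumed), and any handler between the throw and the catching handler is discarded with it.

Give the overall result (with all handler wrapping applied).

Answer: [[1, 4], [1, 0]]

Working:
emit(1) @ H1 ⇒ out+=1
choose[4, 0] @ H3
  branch[0] choose=4:
    H0 returns 4
    H1 returns [1, 4]
    H2 returns [1, 4]
    H3 returns [[1, 4]]
  branch[1] choose=0:
    H0 returns 0
    H1 returns [1, 0]
    H2 returns [1, 0]
    H3 returns [[1, 0]]
= [[1, 4], [1, 0]]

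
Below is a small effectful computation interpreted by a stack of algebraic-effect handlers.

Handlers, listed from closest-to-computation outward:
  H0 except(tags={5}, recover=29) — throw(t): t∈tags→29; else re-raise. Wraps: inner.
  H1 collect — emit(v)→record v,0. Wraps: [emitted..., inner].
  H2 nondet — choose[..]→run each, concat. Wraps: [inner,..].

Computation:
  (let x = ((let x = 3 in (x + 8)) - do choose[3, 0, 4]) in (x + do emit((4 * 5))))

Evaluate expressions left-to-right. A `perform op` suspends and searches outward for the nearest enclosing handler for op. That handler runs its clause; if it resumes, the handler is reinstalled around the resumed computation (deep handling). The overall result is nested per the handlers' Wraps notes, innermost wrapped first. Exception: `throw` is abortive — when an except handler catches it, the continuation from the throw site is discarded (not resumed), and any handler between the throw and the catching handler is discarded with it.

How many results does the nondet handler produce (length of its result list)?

Answer: 3

Working:
choose[3, 0, 4] @ H2
  branch[0] choose=3:
    emit(20) @ H1 ⇒ out+=20
    H0 returns 8
    H1 returns [20, 8]
    H2 returns [[20, 8]]
  branch[1] choose=0:
    emit(20) @ H1 ⇒ out+=20
    H0 returns 11
    H1 returns [20, 11]
    H2 returns [[20, 11]]
  branch[2] choose=4:
    emit(20) @ H1 ⇒ out+=20
    H0 returns 7
    H1 returns [20, 7]
    H2 returns [[20, 7]]
= [[20, 8], [20, 11], [20, 7]]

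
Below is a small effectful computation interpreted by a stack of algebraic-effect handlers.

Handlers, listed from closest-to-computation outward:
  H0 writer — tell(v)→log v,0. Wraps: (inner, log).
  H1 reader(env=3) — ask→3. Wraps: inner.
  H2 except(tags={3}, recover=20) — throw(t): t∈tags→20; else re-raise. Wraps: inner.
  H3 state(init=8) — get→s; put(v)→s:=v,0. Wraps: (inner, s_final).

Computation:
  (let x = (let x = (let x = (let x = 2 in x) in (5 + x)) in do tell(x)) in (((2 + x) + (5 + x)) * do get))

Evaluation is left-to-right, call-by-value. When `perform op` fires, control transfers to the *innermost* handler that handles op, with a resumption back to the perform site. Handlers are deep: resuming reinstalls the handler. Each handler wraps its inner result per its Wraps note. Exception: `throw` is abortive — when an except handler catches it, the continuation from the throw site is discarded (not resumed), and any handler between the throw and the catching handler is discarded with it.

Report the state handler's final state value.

Answer: 8

Evaluation trace:
tell(7) @ H0 ⇒ log+=7
get @ H3 ⇒ 8
H0 returns (56, (7))
H1 returns (56, (7))
H2 returns (56, (7))
H3 returns ((56, (7)), 8)
= ((56, (7)), 8)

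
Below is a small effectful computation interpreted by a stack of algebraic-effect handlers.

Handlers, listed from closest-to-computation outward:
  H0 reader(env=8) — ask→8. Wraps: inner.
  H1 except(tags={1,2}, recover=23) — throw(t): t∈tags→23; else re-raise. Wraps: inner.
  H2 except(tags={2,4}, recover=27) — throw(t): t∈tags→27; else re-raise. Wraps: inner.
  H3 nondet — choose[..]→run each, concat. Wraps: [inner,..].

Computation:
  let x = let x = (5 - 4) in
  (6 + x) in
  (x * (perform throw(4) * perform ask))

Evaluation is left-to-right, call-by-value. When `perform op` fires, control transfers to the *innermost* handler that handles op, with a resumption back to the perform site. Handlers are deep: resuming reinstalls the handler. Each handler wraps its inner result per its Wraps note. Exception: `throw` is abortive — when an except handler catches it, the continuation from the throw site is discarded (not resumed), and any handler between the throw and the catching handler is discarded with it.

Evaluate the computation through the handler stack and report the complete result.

Answer: [27]

Working:
throw(4) @ H1 re-raised
throw(4) @ H2 caught ⇒ 27
H3 returns [27]
= [27]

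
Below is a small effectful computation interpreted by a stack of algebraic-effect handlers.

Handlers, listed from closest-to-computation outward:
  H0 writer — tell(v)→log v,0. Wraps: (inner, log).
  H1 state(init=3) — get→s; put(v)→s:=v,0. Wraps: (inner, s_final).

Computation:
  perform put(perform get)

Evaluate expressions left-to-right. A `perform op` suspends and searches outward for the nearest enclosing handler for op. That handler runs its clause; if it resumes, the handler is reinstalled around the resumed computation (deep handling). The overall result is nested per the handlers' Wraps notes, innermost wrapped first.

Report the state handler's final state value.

Answer: 3

Evaluation trace:
get @ H1 ⇒ 3
put(3) @ H1 ⇒ s:=3
H0 returns (0, ())
H1 returns ((0, ()), 3)
= ((0, ()), 3)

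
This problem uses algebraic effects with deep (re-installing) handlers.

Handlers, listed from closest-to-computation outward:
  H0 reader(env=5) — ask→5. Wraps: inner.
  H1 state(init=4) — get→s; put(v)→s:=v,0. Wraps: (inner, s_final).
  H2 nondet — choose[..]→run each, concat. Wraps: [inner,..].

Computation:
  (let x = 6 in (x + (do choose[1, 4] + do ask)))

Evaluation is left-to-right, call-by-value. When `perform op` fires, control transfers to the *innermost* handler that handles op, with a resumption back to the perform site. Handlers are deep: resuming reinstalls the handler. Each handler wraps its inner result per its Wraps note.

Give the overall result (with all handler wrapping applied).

Answer: [(12, 4), (15, 4)]

Working:
choose[1, 4] @ H2
  branch[0] choose=1:
    ask @ H0 ⇒ 5
    H0 returns 12
    H1 returns (12, 4)
    H2 returns [(12, 4)]
  branch[1] choose=4:
    ask @ H0 ⇒ 5
    H0 returns 15
    H1 returns (15, 4)
    H2 returns [(15, 4)]
= [(12, 4), (15, 4)]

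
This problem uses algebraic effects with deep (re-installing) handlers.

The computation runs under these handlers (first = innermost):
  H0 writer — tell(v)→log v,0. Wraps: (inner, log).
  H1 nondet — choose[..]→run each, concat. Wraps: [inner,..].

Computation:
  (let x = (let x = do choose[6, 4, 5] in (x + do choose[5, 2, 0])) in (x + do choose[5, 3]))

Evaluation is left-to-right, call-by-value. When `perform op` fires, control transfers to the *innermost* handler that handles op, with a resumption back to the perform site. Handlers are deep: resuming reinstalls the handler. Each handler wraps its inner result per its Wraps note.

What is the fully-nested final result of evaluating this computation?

Step-by-step:
choose[6, 4, 5] @ H1
  branch[0] choose=6:
    choose[5, 2, 0] @ H1
      branch[0] choose=5:
        choose[5, 3] @ H1
          branch[0] choose=5:
            H0 returns (16, ())
            H1 returns [(16, ())]
          branch[1] choose=3:
            H0 returns (14, ())
            H1 returns [(14, ())]
      branch[1] choose=2:
        choose[5, 3] @ H1
          branch[0] choose=5:
            H0 returns (13, ())
            H1 returns [(13, ())]
          branch[1] choose=3:
            H0 returns (11, ())
            H1 returns [(11, ())]
      branch[2] choose=0:
        choose[5, 3] @ H1
          branch[0] choose=5:
            H0 returns (11, ())
            H1 returns [(11, ())]
          branch[1] choose=3:
            H0 returns (9, ())
            H1 returns [(9, ())]
  branch[1] choose=4:
    choose[5, 2, 0] @ H1
      branch[0] choose=5:
        choose[5, 3] @ H1
          branch[0] choose=5:
            H0 returns (14, ())
            H1 returns [(14, ())]
          branch[1] choose=3:
            H0 returns (12, ())
            H1 returns [(12, ())]
      branch[1] choose=2:
        choose[5, 3] @ H1
          branch[0] choose=5:
            H0 returns (11, ())
            H1 returns [(11, ())]
          branch[1] choose=3:
            H0 returns (9, ())
            H1 returns [(9, ())]
      branch[2] choose=0:
        choose[5, 3] @ H1
          branch[0] choose=5:
            H0 returns (9, ())
            H1 returns [(9, ())]
          branch[1] choose=3:
            H0 returns (7, ())
            H1 returns [(7, ())]
  branch[2] choose=5:
    choose[5, 2, 0] @ H1
      branch[0] choose=5:
        choose[5, 3] @ H1
          branch[0] choose=5:
            H0 returns (15, ())
            H1 returns [(15, ())]
          branch[1] choose=3:
            H0 returns (13, ())
            H1 returns [(13, ())]
      branch[1] choose=2:
        choose[5, 3] @ H1
          branch[0] choose=5:
            H0 returns (12, ())
            H1 returns [(12, ())]
          branch[1] choose=3:
            H0 returns (10, ())
            H1 returns [(10, ())]
      branch[2] choose=0:
        choose[5, 3] @ H1
          branch[0] choose=5:
            H0 returns (10, ())
            H1 returns [(10, ())]
          branch[1] choose=3:
            H0 returns (8, ())
            H1 returns [(8, ())]
= [(16, ()), (14, ()), (13, ()), (11, ()), (11, ()), (9, ()), (14, ()), (12, ()), (11, ()), (9, ()), (9, ()), (7, ()), (15, ()), (13, ()), (12, ()), (10, ()), (10, ()), (8, ())]

Answer: [(16, ()), (14, ()), (13, ()), (11, ()), (11, ()), (9, ()), (14, ()), (12, ()), (11, ()), (9, ()), (9, ()), (7, ()), (15, ()), (13, ()), (12, ()), (10, ()), (10, ()), (8, ())]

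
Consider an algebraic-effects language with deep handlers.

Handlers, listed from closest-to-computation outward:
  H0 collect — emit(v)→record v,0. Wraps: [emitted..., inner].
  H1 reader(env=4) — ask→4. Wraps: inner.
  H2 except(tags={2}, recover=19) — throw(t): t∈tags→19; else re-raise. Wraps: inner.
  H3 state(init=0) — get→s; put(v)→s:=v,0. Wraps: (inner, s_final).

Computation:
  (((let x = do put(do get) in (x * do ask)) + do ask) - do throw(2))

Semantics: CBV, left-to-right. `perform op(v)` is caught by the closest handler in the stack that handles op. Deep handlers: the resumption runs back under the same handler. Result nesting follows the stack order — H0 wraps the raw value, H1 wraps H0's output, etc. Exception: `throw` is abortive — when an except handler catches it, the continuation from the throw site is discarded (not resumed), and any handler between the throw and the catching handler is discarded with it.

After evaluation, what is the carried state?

Answer: 0

Working:
get @ H3 ⇒ 0
put(0) @ H3 ⇒ s:=0
ask @ H1 ⇒ 4
ask @ H1 ⇒ 4
throw(2) @ H2 caught ⇒ 19
H3 returns (19, 0)
= (19, 0)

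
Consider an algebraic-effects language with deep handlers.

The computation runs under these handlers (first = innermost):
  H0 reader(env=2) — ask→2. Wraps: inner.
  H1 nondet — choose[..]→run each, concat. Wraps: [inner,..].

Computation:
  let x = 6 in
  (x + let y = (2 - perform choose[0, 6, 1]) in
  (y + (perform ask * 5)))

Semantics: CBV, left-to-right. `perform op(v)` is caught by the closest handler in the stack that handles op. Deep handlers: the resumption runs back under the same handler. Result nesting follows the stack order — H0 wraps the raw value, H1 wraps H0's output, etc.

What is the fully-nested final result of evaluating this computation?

Answer: [18, 12, 17]

Step-by-step:
choose[0, 6, 1] @ H1
  branch[0] choose=0:
    ask @ H0 ⇒ 2
    H0 returns 18
    H1 returns [18]
  branch[1] choose=6:
    ask @ H0 ⇒ 2
    H0 returns 12
    H1 returns [12]
  branch[2] choose=1:
    ask @ H0 ⇒ 2
    H0 returns 17
    H1 returns [17]
= [18, 12, 17]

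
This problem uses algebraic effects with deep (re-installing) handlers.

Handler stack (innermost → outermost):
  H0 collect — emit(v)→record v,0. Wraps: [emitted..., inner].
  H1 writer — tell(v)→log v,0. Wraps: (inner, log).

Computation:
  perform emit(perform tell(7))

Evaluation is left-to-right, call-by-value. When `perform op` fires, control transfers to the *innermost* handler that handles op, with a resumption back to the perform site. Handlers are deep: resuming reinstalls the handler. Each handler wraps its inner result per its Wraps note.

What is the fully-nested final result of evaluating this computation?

Answer: ([0, 0], (7))

Step-by-step:
tell(7) @ H1 ⇒ log+=7
emit(0) @ H0 ⇒ out+=0
H0 returns [0, 0]
H1 returns ([0, 0], (7))
= ([0, 0], (7))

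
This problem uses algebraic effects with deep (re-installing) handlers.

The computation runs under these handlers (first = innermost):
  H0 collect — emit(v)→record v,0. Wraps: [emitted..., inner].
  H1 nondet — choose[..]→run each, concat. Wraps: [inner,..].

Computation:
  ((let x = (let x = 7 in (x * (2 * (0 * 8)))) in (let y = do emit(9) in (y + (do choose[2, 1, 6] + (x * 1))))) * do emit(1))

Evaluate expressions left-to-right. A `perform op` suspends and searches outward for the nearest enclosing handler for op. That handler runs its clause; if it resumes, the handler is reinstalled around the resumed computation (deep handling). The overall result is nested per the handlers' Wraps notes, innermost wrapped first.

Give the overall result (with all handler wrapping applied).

Working:
emit(9) @ H0 ⇒ out+=9
choose[2, 1, 6] @ H1
  branch[0] choose=2:
    emit(1) @ H0 ⇒ out+=1
    H0 returns [9, 1, 0]
    H1 returns [[9, 1, 0]]
  branch[1] choose=1:
    emit(1) @ H0 ⇒ out+=1
    H0 returns [9, 1, 0]
    H1 returns [[9, 1, 0]]
  branch[2] choose=6:
    emit(1) @ H0 ⇒ out+=1
    H0 returns [9, 1, 0]
    H1 returns [[9, 1, 0]]
= [[9, 1, 0], [9, 1, 0], [9, 1, 0]]

Answer: [[9, 1, 0], [9, 1, 0], [9, 1, 0]]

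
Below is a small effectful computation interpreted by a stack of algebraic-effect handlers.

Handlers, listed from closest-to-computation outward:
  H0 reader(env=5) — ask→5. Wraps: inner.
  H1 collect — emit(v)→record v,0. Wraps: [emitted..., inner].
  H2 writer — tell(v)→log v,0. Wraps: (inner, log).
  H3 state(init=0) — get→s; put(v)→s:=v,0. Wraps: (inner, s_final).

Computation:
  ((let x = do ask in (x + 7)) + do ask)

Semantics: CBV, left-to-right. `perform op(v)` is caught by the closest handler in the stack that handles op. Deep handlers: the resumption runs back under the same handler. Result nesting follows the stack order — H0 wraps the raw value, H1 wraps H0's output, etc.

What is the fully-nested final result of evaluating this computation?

Answer: (([17], ()), 0)

Step-by-step:
ask @ H0 ⇒ 5
ask @ H0 ⇒ 5
H0 returns 17
H1 returns [17]
H2 returns ([17], ())
H3 returns (([17], ()), 0)
= (([17], ()), 0)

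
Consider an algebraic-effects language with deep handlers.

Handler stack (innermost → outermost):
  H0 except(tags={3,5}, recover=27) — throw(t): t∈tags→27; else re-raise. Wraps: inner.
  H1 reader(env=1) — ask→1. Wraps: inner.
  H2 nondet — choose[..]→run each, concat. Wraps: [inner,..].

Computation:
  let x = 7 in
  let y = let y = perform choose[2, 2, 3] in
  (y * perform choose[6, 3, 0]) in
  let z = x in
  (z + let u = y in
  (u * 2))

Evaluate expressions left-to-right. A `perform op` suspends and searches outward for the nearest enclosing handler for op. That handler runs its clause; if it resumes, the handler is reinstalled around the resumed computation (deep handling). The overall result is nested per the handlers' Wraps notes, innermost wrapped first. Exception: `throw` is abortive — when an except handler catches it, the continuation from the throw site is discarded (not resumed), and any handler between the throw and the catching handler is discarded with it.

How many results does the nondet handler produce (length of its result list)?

Answer: 9

Evaluation trace:
choose[2, 2, 3] @ H2
  branch[0] choose=2:
    choose[6, 3, 0] @ H2
      branch[0] choose=6:
        H0 returns 31
        H1 returns 31
        H2 returns [31]
      branch[1] choose=3:
        H0 returns 19
        H1 returns 19
        H2 returns [19]
      branch[2] choose=0:
        H0 returns 7
        H1 returns 7
        H2 returns [7]
  branch[1] choose=2:
    choose[6, 3, 0] @ H2
      branch[0] choose=6:
        H0 returns 31
        H1 returns 31
        H2 returns [31]
      branch[1] choose=3:
        H0 returns 19
        H1 returns 19
        H2 returns [19]
      branch[2] choose=0:
        H0 returns 7
        H1 returns 7
        H2 returns [7]
  branch[2] choose=3:
    choose[6, 3, 0] @ H2
      branch[0] choose=6:
        H0 returns 43
        H1 returns 43
        H2 returns [43]
      branch[1] choose=3:
        H0 returns 25
        H1 returns 25
        H2 returns [25]
      branch[2] choose=0:
        H0 returns 7
        H1 returns 7
        H2 returns [7]
= [31, 19, 7, 31, 19, 7, 43, 25, 7]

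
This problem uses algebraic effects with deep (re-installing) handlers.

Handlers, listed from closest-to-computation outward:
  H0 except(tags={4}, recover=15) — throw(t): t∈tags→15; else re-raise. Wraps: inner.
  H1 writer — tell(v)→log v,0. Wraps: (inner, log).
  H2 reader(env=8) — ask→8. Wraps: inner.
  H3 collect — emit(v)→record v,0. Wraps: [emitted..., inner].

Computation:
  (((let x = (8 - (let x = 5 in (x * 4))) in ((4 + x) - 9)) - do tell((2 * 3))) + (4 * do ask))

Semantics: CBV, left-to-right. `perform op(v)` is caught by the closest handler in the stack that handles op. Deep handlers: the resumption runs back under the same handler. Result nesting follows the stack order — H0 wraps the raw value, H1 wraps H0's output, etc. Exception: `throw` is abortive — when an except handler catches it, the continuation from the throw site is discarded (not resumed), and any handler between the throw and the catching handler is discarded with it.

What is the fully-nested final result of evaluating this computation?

Answer: [(15, (6))]

Step-by-step:
tell(6) @ H1 ⇒ log+=6
ask @ H2 ⇒ 8
H0 returns 15
H1 returns (15, (6))
H2 returns (15, (6))
H3 returns [(15, (6))]
= [(15, (6))]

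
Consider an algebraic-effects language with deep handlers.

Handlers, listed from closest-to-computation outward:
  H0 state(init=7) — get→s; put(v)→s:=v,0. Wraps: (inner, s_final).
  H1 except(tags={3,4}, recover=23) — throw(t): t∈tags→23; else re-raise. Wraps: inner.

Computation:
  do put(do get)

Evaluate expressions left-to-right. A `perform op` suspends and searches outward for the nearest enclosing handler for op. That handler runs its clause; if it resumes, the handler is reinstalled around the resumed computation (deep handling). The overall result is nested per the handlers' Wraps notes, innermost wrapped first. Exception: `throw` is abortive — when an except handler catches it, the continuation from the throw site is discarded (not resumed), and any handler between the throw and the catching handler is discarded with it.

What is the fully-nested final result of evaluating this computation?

Evaluation trace:
get @ H0 ⇒ 7
put(7) @ H0 ⇒ s:=7
H0 returns (0, 7)
H1 returns (0, 7)
= (0, 7)

Answer: (0, 7)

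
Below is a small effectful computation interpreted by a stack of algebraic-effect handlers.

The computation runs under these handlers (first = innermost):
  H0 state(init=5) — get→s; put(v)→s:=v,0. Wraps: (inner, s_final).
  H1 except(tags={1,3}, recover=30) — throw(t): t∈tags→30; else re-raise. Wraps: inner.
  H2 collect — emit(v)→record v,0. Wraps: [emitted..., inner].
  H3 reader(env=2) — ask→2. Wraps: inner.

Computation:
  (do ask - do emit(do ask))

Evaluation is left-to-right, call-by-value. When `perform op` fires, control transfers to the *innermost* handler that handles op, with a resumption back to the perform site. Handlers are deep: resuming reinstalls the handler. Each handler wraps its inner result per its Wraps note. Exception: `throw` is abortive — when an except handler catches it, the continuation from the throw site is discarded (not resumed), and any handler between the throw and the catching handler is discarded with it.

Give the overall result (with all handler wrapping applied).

Evaluation trace:
ask @ H3 ⇒ 2
ask @ H3 ⇒ 2
emit(2) @ H2 ⇒ out+=2
H0 returns (2, 5)
H1 returns (2, 5)
H2 returns [2, (2, 5)]
H3 returns [2, (2, 5)]
= [2, (2, 5)]

Answer: [2, (2, 5)]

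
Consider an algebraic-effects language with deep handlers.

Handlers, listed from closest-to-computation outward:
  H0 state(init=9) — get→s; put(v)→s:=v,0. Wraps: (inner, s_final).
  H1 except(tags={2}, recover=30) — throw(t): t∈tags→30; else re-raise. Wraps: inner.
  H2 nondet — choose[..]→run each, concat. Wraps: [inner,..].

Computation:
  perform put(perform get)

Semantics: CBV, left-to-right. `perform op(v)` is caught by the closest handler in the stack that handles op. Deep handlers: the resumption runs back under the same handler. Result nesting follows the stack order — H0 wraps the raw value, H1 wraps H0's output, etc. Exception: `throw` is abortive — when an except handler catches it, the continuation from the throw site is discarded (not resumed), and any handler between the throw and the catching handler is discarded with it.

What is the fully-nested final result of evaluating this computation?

Working:
get @ H0 ⇒ 9
put(9) @ H0 ⇒ s:=9
H0 returns (0, 9)
H1 returns (0, 9)
H2 returns [(0, 9)]
= [(0, 9)]

Answer: [(0, 9)]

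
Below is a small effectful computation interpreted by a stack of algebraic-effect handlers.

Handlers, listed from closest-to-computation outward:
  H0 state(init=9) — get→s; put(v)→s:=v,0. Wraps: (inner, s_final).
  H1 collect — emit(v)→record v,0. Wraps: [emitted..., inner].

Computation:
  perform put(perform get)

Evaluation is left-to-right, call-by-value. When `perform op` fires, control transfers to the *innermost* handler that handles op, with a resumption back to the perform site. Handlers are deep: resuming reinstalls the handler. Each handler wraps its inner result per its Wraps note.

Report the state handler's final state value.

Working:
get @ H0 ⇒ 9
put(9) @ H0 ⇒ s:=9
H0 returns (0, 9)
H1 returns [(0, 9)]
= [(0, 9)]

Answer: 9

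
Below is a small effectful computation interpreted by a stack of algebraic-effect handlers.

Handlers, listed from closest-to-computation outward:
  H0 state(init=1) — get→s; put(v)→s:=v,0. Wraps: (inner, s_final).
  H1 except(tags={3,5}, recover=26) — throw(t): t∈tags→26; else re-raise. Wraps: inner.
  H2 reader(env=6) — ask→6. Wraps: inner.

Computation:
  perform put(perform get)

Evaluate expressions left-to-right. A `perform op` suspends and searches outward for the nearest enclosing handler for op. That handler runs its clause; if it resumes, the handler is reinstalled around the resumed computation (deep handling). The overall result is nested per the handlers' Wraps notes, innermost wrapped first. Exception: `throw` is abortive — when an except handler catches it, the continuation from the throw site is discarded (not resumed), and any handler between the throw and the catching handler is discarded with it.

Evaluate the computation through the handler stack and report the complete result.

Step-by-step:
get @ H0 ⇒ 1
put(1) @ H0 ⇒ s:=1
H0 returns (0, 1)
H1 returns (0, 1)
H2 returns (0, 1)
= (0, 1)

Answer: (0, 1)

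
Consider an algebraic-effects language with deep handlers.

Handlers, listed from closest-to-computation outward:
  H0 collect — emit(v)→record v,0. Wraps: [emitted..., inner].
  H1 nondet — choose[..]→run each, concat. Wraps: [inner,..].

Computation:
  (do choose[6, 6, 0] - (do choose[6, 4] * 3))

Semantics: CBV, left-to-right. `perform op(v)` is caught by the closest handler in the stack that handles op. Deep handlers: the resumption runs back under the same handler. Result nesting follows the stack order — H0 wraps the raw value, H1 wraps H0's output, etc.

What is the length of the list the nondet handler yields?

Answer: 6

Step-by-step:
choose[6, 6, 0] @ H1
  branch[0] choose=6:
    choose[6, 4] @ H1
      branch[0] choose=6:
        H0 returns [-12]
        H1 returns [[-12]]
      branch[1] choose=4:
        H0 returns [-6]
        H1 returns [[-6]]
  branch[1] choose=6:
    choose[6, 4] @ H1
      branch[0] choose=6:
        H0 returns [-12]
        H1 returns [[-12]]
      branch[1] choose=4:
        H0 returns [-6]
        H1 returns [[-6]]
  branch[2] choose=0:
    choose[6, 4] @ H1
      branch[0] choose=6:
        H0 returns [-18]
        H1 returns [[-18]]
      branch[1] choose=4:
        H0 returns [-12]
        H1 returns [[-12]]
= [[-12], [-6], [-12], [-6], [-18], [-12]]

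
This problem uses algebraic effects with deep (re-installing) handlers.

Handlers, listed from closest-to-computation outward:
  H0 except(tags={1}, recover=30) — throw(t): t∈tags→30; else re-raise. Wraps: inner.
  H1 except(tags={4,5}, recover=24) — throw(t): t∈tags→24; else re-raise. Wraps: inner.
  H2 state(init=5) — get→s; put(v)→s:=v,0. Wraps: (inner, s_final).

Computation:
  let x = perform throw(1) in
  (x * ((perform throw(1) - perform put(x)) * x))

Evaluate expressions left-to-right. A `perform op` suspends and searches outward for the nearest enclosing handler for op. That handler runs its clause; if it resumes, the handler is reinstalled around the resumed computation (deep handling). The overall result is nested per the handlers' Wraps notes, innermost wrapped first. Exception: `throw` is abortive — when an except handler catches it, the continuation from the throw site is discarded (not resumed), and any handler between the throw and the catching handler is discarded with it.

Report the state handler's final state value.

Answer: 5

Evaluation trace:
throw(1) @ H0 caught ⇒ 30
H1 returns 30
H2 returns (30, 5)
= (30, 5)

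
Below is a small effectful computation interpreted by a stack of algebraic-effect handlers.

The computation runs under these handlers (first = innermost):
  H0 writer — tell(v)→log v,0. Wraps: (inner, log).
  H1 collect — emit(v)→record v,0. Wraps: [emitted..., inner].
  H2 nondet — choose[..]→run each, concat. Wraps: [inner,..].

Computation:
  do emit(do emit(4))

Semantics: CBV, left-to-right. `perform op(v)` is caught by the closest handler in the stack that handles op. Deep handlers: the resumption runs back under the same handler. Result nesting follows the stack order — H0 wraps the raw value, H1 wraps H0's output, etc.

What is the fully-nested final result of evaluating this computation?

Answer: [[4, 0, (0, ())]]

Step-by-step:
emit(4) @ H1 ⇒ out+=4
emit(0) @ H1 ⇒ out+=0
H0 returns (0, ())
H1 returns [4, 0, (0, ())]
H2 returns [[4, 0, (0, ())]]
= [[4, 0, (0, ())]]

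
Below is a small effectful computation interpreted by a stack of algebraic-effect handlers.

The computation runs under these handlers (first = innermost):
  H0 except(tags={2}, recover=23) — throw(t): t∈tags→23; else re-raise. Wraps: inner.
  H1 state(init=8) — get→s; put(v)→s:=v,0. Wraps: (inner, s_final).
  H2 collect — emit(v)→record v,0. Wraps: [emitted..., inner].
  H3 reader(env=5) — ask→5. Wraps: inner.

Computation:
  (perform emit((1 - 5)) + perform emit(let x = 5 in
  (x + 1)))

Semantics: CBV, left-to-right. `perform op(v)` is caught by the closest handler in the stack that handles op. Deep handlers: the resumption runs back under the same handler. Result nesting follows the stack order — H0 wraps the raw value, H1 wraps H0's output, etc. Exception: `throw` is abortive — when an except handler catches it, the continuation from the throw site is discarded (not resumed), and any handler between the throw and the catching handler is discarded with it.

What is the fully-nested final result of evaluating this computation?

Answer: [-4, 6, (0, 8)]

Step-by-step:
emit(-4) @ H2 ⇒ out+=-4
emit(6) @ H2 ⇒ out+=6
H0 returns 0
H1 returns (0, 8)
H2 returns [-4, 6, (0, 8)]
H3 returns [-4, 6, (0, 8)]
= [-4, 6, (0, 8)]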